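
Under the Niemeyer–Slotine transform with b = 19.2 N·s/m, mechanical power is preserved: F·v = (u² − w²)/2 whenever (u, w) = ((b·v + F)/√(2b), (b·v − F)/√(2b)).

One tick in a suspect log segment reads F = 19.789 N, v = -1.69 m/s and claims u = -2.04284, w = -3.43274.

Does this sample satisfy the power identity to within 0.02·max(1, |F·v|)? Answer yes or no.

F·v = 19.789×(-1.69) = -33.44341 W.
(u² − w²)/2 = (4.17320 − 11.78370)/2 = -3.80525 W.
|Δ| = 29.63816;  2% of max(1, |F·v|) = 0.66887.

no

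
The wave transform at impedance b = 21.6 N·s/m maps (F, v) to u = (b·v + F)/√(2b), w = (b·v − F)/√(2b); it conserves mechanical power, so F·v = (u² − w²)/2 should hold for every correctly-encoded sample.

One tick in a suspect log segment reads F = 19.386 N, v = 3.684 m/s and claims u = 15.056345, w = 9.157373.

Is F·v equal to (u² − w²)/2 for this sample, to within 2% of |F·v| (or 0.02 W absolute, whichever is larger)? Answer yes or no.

F·v = 19.386×3.684 = 71.418024 W.
(u² − w²)/2 = (226.693525 − 83.857480)/2 = 71.418022 W.
|Δ| = 0.000002;  2% of max(1, |F·v|) = 1.428360.

yes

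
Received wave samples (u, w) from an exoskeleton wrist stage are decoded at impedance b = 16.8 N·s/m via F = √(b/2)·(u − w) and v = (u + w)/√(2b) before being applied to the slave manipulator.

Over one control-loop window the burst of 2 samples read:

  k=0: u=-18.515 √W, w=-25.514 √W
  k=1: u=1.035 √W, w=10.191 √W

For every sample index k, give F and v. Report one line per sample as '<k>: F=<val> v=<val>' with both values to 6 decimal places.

0: F=20.285029 v=-7.595724
1: F=-26.536609 v=1.936669

k=0: u−w=6.999000, u+w=-44.029000; √(b/2)=2.898275, √(2b)=5.796551; F=2.898275×6.999=20.285029, v=-44.029000/5.796551=-7.595724
k=1: u−w=-9.156000, u+w=11.226000; √(b/2)=2.898275, √(2b)=5.796551; F=2.898275×(-9.156)=-26.536609, v=11.226000/5.796551=1.936669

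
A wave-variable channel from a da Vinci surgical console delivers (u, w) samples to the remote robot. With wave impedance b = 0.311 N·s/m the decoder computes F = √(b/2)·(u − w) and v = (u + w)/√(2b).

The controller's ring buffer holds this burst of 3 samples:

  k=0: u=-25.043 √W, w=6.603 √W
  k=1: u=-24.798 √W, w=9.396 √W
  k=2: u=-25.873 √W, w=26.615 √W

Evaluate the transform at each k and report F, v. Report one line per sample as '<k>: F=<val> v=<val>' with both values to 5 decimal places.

0: F=-12.47912 v=-23.38114
1: F=-13.48389 v=-19.52909
2: F=-20.69785 v=0.94082

k=0: u−w=-31.64600, u+w=-18.44000; √(b/2)=0.39433, √(2b)=0.78867; F=0.39433×(-31.646)=-12.47912, v=-18.44000/0.78867=-23.38114
k=1: u−w=-34.19400, u+w=-15.40200; √(b/2)=0.39433, √(2b)=0.78867; F=0.39433×(-34.194)=-13.48389, v=-15.40200/0.78867=-19.52909
k=2: u−w=-52.48800, u+w=0.74200; √(b/2)=0.39433, √(2b)=0.78867; F=0.39433×(-52.488)=-20.69785, v=0.74200/0.78867=0.94082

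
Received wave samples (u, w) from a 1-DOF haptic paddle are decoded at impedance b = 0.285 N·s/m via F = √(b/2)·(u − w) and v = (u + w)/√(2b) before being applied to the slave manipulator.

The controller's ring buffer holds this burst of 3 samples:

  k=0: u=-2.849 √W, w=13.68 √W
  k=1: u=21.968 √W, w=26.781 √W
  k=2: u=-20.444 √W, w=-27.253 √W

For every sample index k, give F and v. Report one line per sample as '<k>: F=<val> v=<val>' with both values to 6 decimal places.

0: F=-6.239561 v=14.346010
1: F=-1.816868 v=64.569628
2: F=2.570341 v=-63.176220

k=0: u−w=-16.529000, u+w=10.831000; √(b/2)=0.377492, √(2b)=0.754983; F=0.377492×(-16.529)=-6.239561, v=10.831000/0.754983=14.346010
k=1: u−w=-4.813000, u+w=48.749000; √(b/2)=0.377492, √(2b)=0.754983; F=0.377492×(-4.813)=-1.816868, v=48.749000/0.754983=64.569628
k=2: u−w=6.809000, u+w=-47.697000; √(b/2)=0.377492, √(2b)=0.754983; F=0.377492×6.809=2.570341, v=-47.697000/0.754983=-63.176220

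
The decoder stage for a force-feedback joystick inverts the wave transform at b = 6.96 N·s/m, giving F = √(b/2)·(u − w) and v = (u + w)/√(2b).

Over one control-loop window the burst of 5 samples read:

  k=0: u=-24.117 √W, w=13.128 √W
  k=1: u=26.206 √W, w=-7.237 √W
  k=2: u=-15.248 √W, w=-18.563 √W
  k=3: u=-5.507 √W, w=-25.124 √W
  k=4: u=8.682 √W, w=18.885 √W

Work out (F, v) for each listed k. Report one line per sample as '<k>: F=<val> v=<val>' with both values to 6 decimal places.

0: F=-69.479647 v=-2.945361
1: F=62.387108 v=5.084226
2: F=6.184052 v=-9.062299
3: F=36.595039 v=-8.209970
4: F=-19.033450 v=7.388732

k=0: u−w=-37.245000, u+w=-10.989000; √(b/2)=1.865476, √(2b)=3.730952; F=1.865476×(-37.245)=-69.479647, v=-10.989000/3.730952=-2.945361
k=1: u−w=33.443000, u+w=18.969000; √(b/2)=1.865476, √(2b)=3.730952; F=1.865476×33.443=62.387108, v=18.969000/3.730952=5.084226
k=2: u−w=3.315000, u+w=-33.811000; √(b/2)=1.865476, √(2b)=3.730952; F=1.865476×3.315=6.184052, v=-33.811000/3.730952=-9.062299
k=3: u−w=19.617000, u+w=-30.631000; √(b/2)=1.865476, √(2b)=3.730952; F=1.865476×19.617=36.595039, v=-30.631000/3.730952=-8.209970
k=4: u−w=-10.203000, u+w=27.567000; √(b/2)=1.865476, √(2b)=3.730952; F=1.865476×(-10.203)=-19.033450, v=27.567000/3.730952=7.388732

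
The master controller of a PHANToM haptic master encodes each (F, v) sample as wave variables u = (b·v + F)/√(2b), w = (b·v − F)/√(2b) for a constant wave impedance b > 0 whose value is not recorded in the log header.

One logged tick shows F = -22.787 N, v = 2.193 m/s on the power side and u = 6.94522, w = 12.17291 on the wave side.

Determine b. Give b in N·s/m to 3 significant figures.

u + w = 19.11813;  u + w = √(2b)·v, so √(2b) = 19.11813/2.193 = 8.71780.
b = (√(2b))²/2 = 75.99999/2 = 38.00000.
(Check via u − w = 2F/√(2b): u − w = -5.22769, 2F/√(2b) = -5.22770.)

b = 38 N·s/m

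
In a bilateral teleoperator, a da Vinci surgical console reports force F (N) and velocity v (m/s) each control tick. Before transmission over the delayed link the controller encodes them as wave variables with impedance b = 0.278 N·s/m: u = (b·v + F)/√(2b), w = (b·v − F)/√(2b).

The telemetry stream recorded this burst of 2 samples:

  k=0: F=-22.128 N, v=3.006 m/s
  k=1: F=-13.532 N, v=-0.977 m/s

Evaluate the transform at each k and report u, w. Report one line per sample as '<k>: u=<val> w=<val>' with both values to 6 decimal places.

k=0: b·v=0.278×3.006=0.835668; √(2b)=0.745654; u=(0.835668+(-22.128))/0.745654=-28.555241, w=(0.835668−(-22.128))/0.745654=30.796677
k=1: b·v=0.278×(-0.977)=-0.271606; √(2b)=0.745654; u=(-0.271606+(-13.532))/0.745654=-18.512077, w=(-0.271606−(-13.532))/0.745654=17.783573

0: u=-28.555241 w=30.796677
1: u=-18.512077 w=17.783573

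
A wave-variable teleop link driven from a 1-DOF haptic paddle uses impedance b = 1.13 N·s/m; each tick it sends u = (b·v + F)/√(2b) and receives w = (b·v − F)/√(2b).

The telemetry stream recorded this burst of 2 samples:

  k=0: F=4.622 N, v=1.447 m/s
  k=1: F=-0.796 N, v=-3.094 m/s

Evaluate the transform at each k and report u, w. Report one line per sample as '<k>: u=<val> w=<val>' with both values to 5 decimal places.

0: u=4.16217 w=-1.98685
1: u=-2.85514 w=-1.79616

k=0: b·v=1.13×1.447=1.63511; √(2b)=1.50333; u=(1.63511+4.622)/1.50333=4.16217, w=(1.63511−4.622)/1.50333=-1.98685
k=1: b·v=1.13×(-3.094)=-3.49622; √(2b)=1.50333; u=(-3.49622+(-0.796))/1.50333=-2.85514, w=(-3.49622−(-0.796))/1.50333=-1.79616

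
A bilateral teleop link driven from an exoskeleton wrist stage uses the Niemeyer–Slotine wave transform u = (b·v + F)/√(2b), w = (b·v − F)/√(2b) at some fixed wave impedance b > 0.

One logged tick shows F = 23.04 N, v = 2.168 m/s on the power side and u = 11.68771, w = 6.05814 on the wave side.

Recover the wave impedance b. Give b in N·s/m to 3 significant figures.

b = 33.5 N·s/m

u + w = 17.7458;  u + w = √(2b)·v, so √(2b) = 17.7458/2.168 = 8.1854.
b = (√(2b))²/2 = 67.0000/2 = 33.5000.
(Check via u − w = 2F/√(2b): u − w = 5.6296, 2F/√(2b) = 5.6296.)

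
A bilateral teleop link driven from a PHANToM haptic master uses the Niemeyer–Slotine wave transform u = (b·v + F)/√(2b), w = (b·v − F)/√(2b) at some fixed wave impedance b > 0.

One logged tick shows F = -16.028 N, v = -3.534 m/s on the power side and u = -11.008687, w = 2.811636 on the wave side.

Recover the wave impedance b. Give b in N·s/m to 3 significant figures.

b = 2.69 N·s/m

u + w = -8.197051;  u + w = √(2b)·v, so √(2b) = -8.197051/(-3.534) = 2.319482.
b = (√(2b))²/2 = 5.379999/2 = 2.689999.
(Check via u − w = 2F/√(2b): u − w = -13.820323, 2F/√(2b) = -13.820324.)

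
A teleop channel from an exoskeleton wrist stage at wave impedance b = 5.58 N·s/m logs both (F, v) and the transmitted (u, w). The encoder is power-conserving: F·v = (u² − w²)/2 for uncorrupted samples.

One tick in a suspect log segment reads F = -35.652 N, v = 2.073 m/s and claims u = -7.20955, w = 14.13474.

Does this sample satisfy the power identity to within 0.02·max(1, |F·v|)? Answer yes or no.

yes

F·v = (-35.652)×2.073 = -73.9066 W.
(u² − w²)/2 = (51.9776 − 199.7909)/2 = -73.9066 W.
|Δ| = 0.0000;  2% of max(1, |F·v|) = 1.4781.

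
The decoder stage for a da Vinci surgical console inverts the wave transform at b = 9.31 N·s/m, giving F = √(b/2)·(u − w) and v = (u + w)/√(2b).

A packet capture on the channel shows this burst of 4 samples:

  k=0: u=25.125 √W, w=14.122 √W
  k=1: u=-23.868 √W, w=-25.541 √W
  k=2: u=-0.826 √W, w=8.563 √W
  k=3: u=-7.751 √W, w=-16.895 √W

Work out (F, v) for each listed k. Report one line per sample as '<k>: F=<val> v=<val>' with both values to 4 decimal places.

0: F=23.7395 v=9.0953
1: F=3.6096 v=-11.4503
2: F=-20.2572 v=1.7930
3: F=19.7286 v=-5.7116

k=0: u−w=11.0030, u+w=39.2470; √(b/2)=2.1575, √(2b)=4.3151; F=2.1575×11.003=23.7395, v=39.2470/4.3151=9.0953
k=1: u−w=1.6730, u+w=-49.4090; √(b/2)=2.1575, √(2b)=4.3151; F=2.1575×1.673=3.6096, v=-49.4090/4.3151=-11.4503
k=2: u−w=-9.3890, u+w=7.7370; √(b/2)=2.1575, √(2b)=4.3151; F=2.1575×(-9.389)=-20.2572, v=7.7370/4.3151=1.7930
k=3: u−w=9.1440, u+w=-24.6460; √(b/2)=2.1575, √(2b)=4.3151; F=2.1575×9.144=19.7286, v=-24.6460/4.3151=-5.7116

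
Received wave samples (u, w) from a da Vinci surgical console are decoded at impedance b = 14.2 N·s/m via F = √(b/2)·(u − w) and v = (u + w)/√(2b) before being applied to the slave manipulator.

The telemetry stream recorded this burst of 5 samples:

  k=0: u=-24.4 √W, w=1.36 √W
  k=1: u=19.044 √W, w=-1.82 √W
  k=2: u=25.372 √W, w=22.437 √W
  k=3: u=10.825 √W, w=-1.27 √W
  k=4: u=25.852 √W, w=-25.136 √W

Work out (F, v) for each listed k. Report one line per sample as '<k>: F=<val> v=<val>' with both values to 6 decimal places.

k=0: u−w=-25.760000, u+w=-23.040000; √(b/2)=2.664583, √(2b)=5.329165; F=2.664583×(-25.76)=-68.639646, v=-23.040000/5.329165=-4.323379
k=1: u−w=20.864000, u+w=17.224000; √(b/2)=2.664583, √(2b)=5.329165; F=2.664583×20.864=55.593850, v=17.224000/5.329165=3.232026
k=2: u−w=2.935000, u+w=47.809000; √(b/2)=2.664583, √(2b)=5.329165; F=2.664583×2.935=7.820550, v=47.809000/5.329165=8.971199
k=3: u−w=12.095000, u+w=9.555000; √(b/2)=2.664583, √(2b)=5.329165; F=2.664583×12.095=32.228126, v=9.555000/5.329165=1.792964
k=4: u−w=50.988000, u+w=0.716000; √(b/2)=2.664583, √(2b)=5.329165; F=2.664583×50.988=135.861733, v=0.716000/5.329165=0.134355

0: F=-68.639646 v=-4.323379
1: F=55.593850 v=3.232026
2: F=7.820550 v=8.971199
3: F=32.228126 v=1.792964
4: F=135.861733 v=0.134355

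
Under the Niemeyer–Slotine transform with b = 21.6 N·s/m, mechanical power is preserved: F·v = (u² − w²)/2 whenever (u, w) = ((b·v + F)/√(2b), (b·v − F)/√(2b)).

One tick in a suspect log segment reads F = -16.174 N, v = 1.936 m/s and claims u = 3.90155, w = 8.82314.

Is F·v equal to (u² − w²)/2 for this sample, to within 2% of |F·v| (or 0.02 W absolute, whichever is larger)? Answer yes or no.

yes

F·v = (-16.174)×1.936 = -31.3129 W.
(u² − w²)/2 = (15.2221 − 77.8478)/2 = -31.3129 W.
|Δ| = 0.0000;  2% of max(1, |F·v|) = 0.6263.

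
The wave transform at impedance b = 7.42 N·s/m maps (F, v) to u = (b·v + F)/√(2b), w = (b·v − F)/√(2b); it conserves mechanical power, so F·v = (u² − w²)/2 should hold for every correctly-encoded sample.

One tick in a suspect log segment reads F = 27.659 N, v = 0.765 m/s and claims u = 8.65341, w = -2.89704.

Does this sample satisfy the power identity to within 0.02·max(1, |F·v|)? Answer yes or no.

no

F·v = 27.659×0.765 = 21.15913 W.
(u² − w²)/2 = (74.88150 − 8.39284)/2 = 33.24433 W.
|Δ| = 12.08520;  2% of max(1, |F·v|) = 0.42318.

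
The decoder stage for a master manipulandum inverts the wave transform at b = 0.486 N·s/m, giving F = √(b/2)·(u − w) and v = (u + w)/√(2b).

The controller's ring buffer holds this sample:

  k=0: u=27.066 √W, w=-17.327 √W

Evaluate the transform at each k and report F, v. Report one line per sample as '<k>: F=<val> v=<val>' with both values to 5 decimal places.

0: F=21.88354 v=9.87828

k=0: u−w=44.39300, u+w=9.73900; √(b/2)=0.49295, √(2b)=0.98590; F=0.49295×44.393=21.88354, v=9.73900/0.98590=9.87828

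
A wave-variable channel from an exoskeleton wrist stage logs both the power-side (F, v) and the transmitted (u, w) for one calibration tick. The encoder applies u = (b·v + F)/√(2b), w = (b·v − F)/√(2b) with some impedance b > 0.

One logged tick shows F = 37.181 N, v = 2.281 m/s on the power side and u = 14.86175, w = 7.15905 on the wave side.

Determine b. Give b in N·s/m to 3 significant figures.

b = 46.6 N·s/m

u + w = 22.0208;  u + w = √(2b)·v, so √(2b) = 22.0208/2.281 = 9.6540.
b = (√(2b))²/2 = 93.1999/2 = 46.6000.
(Check via u − w = 2F/√(2b): u − w = 7.7027, 2F/√(2b) = 7.7027.)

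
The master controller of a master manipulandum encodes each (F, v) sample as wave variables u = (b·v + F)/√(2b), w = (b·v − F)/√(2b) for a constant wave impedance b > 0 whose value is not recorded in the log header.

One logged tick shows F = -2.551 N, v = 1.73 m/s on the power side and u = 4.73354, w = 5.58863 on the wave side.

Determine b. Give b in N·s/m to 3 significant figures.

b = 17.8 N·s/m

u + w = 10.32217;  u + w = √(2b)·v, so √(2b) = 10.32217/1.73 = 5.96657.
b = (√(2b))²/2 = 35.59998/2 = 17.79999.
(Check via u − w = 2F/√(2b): u − w = -0.85509, 2F/√(2b) = -0.85510.)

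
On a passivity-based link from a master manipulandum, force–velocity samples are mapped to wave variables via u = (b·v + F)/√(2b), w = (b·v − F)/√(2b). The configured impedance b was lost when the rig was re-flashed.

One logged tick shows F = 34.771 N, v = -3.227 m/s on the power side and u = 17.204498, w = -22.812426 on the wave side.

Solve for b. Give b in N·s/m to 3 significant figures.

b = 1.51 N·s/m

u + w = -5.607928;  u + w = √(2b)·v, so √(2b) = -5.607928/(-3.227) = 1.737815.
b = (√(2b))²/2 = 3.020000/2 = 1.510000.
(Check via u − w = 2F/√(2b): u − w = 40.016924, 2F/√(2b) = 40.016925.)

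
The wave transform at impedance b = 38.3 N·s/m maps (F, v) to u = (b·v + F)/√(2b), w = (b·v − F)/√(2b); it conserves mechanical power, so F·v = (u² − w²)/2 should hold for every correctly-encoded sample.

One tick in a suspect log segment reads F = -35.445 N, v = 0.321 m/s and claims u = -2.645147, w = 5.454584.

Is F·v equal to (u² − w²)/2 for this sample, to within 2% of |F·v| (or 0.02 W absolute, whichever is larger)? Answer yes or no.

F·v = (-35.445)×0.321 = -11.377845 W.
(u² − w²)/2 = (6.996803 − 29.752487)/2 = -11.377842 W.
|Δ| = 0.000003;  2% of max(1, |F·v|) = 0.227557.

yes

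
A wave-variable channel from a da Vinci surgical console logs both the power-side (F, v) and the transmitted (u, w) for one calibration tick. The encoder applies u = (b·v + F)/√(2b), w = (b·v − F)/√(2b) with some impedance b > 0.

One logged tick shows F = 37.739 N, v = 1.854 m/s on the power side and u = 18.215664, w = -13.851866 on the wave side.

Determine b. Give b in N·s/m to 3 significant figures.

u + w = 4.363798;  u + w = √(2b)·v, so √(2b) = 4.363798/1.854 = 2.353721.
b = (√(2b))²/2 = 5.540001/2 = 2.770000.
(Check via u − w = 2F/√(2b): u − w = 32.067530, 2F/√(2b) = 32.067527.)

b = 2.77 N·s/m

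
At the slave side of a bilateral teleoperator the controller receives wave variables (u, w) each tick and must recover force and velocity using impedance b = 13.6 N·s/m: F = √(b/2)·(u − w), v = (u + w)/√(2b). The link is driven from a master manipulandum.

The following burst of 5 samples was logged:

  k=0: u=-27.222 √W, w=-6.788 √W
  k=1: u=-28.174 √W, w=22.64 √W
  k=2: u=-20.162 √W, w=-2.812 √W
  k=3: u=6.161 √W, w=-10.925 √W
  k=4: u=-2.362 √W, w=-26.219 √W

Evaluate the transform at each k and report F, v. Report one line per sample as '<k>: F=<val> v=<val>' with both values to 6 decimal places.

k=0: u−w=-20.434000, u+w=-34.010000; √(b/2)=2.607681, √(2b)=5.215362; F=2.607681×(-20.434)=-53.285353, v=-34.010000/5.215362=-6.521120
k=1: u−w=-50.814000, u+w=-5.534000; √(b/2)=2.607681, √(2b)=5.215362; F=2.607681×(-50.814)=-132.506700, v=-5.534000/5.215362=-1.061096
k=2: u−w=-17.350000, u+w=-22.974000; √(b/2)=2.607681, √(2b)=5.215362; F=2.607681×(-17.35)=-45.243265, v=-22.974000/5.215362=-4.405063
k=3: u−w=17.086000, u+w=-4.764000; √(b/2)=2.607681, √(2b)=5.215362; F=2.607681×17.086=44.554837, v=-4.764000/5.215362=-0.913455
k=4: u−w=23.857000, u+w=-28.581000; √(b/2)=2.607681, √(2b)=5.215362; F=2.607681×23.857=62.211445, v=-28.581000/5.215362=-5.480157

0: F=-53.285353 v=-6.521120
1: F=-132.506700 v=-1.061096
2: F=-45.243265 v=-4.405063
3: F=44.554837 v=-0.913455
4: F=62.211445 v=-5.480157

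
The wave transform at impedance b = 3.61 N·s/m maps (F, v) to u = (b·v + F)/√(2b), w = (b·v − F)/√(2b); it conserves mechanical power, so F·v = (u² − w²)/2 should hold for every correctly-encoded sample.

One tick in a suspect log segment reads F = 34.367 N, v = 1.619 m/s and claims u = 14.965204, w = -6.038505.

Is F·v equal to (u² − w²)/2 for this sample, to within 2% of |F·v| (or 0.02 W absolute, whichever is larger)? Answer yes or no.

F·v = 34.367×1.619 = 55.640173 W.
(u² − w²)/2 = (223.957331 − 36.463543)/2 = 93.746894 W.
|Δ| = 38.106721;  2% of max(1, |F·v|) = 1.112803.

no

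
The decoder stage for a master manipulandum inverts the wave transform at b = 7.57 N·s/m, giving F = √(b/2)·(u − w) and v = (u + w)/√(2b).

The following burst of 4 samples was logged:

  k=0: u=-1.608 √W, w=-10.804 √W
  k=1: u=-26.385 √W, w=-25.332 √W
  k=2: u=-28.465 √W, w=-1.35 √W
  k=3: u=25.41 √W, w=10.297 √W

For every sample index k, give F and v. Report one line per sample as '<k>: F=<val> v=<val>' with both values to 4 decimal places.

k=0: u−w=9.1960, u+w=-12.4120; √(b/2)=1.9455, √(2b)=3.8910; F=1.9455×9.196=17.8909, v=-12.4120/3.8910=-3.1899
k=1: u−w=-1.0530, u+w=-51.7170; √(b/2)=1.9455, √(2b)=3.8910; F=1.9455×(-1.053)=-2.0486, v=-51.7170/3.8910=-13.2914
k=2: u−w=-27.1150, u+w=-29.8150; √(b/2)=1.9455, √(2b)=3.8910; F=1.9455×(-27.115)=-52.7524, v=-29.8150/3.8910=-7.6625
k=3: u−w=15.1130, u+w=35.7070; √(b/2)=1.9455, √(2b)=3.8910; F=1.9455×15.113=29.4025, v=35.7070/3.8910=9.1768

0: F=17.8909 v=-3.1899
1: F=-2.0486 v=-13.2914
2: F=-52.7524 v=-7.6625
3: F=29.4025 v=9.1768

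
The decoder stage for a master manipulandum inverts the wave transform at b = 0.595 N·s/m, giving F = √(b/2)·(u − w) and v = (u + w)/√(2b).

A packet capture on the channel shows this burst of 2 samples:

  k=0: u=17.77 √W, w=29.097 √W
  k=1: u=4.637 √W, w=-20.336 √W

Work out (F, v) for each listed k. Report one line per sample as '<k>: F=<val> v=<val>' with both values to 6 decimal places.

k=0: u−w=-11.327000, u+w=46.867000; √(b/2)=0.545436, √(2b)=1.090871; F=0.545436×(-11.327)=-6.178149, v=46.867000/1.090871=42.962908
k=1: u−w=24.973000, u+w=-15.699000; √(b/2)=0.545436, √(2b)=1.090871; F=0.545436×24.973=13.621163, v=-15.699000/1.090871=-14.391250

0: F=-6.178149 v=42.962908
1: F=13.621163 v=-14.391250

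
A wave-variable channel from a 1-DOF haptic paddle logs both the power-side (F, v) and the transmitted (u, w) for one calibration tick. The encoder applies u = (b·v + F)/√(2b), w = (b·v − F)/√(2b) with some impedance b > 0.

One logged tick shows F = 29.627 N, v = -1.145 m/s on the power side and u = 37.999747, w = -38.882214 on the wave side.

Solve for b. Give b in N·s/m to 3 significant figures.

u + w = -0.882467;  u + w = √(2b)·v, so √(2b) = -0.882467/(-1.145) = 0.770714.
b = (√(2b))²/2 = 0.593999/2 = 0.297000.
(Check via u − w = 2F/√(2b): u − w = 76.881961, 2F/√(2b) = 76.882002.)

b = 0.297 N·s/m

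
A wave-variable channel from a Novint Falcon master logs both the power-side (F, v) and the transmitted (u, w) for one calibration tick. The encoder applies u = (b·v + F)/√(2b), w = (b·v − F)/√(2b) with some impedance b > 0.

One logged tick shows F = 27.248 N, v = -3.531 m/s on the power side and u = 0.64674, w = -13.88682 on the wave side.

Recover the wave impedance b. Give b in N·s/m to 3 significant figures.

u + w = -13.24008;  u + w = √(2b)·v, so √(2b) = -13.24008/(-3.531) = 3.74967.
b = (√(2b))²/2 = 14.06001/2 = 7.03001.
(Check via u − w = 2F/√(2b): u − w = 14.53356, 2F/√(2b) = 14.53355.)

b = 7.03 N·s/m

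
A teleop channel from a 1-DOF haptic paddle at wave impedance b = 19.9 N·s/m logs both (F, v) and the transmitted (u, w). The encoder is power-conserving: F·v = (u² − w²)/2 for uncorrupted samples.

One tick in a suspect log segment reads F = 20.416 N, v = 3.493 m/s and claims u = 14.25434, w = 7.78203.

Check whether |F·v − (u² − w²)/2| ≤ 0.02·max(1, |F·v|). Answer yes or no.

F·v = 20.416×3.493 = 71.3131 W.
(u² − w²)/2 = (203.1862 − 60.5600)/2 = 71.3131 W.
|Δ| = 0.0000;  2% of max(1, |F·v|) = 1.4263.

yes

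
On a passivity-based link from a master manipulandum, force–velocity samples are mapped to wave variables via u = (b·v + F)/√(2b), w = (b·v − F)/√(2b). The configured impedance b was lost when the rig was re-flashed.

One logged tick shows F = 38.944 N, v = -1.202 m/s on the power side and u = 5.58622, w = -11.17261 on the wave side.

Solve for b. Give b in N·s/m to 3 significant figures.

b = 10.8 N·s/m

u + w = -5.5864;  u + w = √(2b)·v, so √(2b) = -5.5864/(-1.202) = 4.6476.
b = (√(2b))²/2 = 21.6000/2 = 10.8000.
(Check via u − w = 2F/√(2b): u − w = 16.7588, 2F/√(2b) = 16.7588.)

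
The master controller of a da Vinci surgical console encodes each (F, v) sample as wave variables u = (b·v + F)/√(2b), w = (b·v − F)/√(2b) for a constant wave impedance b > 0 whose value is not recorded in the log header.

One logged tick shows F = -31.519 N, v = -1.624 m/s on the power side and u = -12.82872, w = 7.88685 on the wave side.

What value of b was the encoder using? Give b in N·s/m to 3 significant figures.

b = 4.63 N·s/m

u + w = -4.94187;  u + w = √(2b)·v, so √(2b) = -4.94187/(-1.624) = 3.04302.
b = (√(2b))²/2 = 9.25999/2 = 4.63000.
(Check via u − w = 2F/√(2b): u − w = -20.71557, 2F/√(2b) = -20.71558.)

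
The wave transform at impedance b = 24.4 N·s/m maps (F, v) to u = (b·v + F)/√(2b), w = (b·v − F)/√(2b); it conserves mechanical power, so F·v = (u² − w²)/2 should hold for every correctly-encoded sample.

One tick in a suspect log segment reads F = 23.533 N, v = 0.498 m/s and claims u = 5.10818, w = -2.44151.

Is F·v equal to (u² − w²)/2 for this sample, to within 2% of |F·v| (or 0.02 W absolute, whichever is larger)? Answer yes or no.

F·v = 23.533×0.498 = 11.71943 W.
(u² − w²)/2 = (26.09350 − 5.96097)/2 = 10.06627 W.
|Δ| = 1.65317;  2% of max(1, |F·v|) = 0.23439.

no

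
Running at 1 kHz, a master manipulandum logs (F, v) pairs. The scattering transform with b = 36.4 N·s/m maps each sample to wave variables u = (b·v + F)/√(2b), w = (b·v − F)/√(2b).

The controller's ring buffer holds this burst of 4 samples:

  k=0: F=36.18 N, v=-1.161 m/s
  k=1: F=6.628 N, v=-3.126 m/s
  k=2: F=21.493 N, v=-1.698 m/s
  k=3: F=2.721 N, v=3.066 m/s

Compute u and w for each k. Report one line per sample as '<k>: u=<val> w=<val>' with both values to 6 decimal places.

0: u=-0.712634 w=-9.193357
1: u=-12.559158 w=-14.112785
2: u=-4.724897 w=-9.762934
3: u=13.398909 w=12.761097

k=0: b·v=36.4×(-1.161)=-42.260400; √(2b)=8.532292; u=(-42.260400+36.18)/8.532292=-0.712634, w=(-42.260400−36.18)/8.532292=-9.193357
k=1: b·v=36.4×(-3.126)=-113.786400; √(2b)=8.532292; u=(-113.786400+6.628)/8.532292=-12.559158, w=(-113.786400−6.628)/8.532292=-14.112785
k=2: b·v=36.4×(-1.698)=-61.807200; √(2b)=8.532292; u=(-61.807200+21.493)/8.532292=-4.724897, w=(-61.807200−21.493)/8.532292=-9.762934
k=3: b·v=36.4×3.066=111.602400; √(2b)=8.532292; u=(111.602400+2.721)/8.532292=13.398909, w=(111.602400−2.721)/8.532292=12.761097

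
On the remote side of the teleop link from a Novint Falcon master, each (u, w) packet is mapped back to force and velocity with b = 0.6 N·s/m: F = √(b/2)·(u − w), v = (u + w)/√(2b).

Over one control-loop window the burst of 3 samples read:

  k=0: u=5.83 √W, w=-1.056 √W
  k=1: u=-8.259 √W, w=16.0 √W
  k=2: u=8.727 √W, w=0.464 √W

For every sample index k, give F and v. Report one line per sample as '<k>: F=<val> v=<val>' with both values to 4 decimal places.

0: F=3.7716 v=4.3580
1: F=-13.2872 v=7.0665
2: F=4.5258 v=8.3902

k=0: u−w=6.8860, u+w=4.7740; √(b/2)=0.5477, √(2b)=1.0954; F=0.5477×6.886=3.7716, v=4.7740/1.0954=4.3580
k=1: u−w=-24.2590, u+w=7.7410; √(b/2)=0.5477, √(2b)=1.0954; F=0.5477×(-24.259)=-13.2872, v=7.7410/1.0954=7.0665
k=2: u−w=8.2630, u+w=9.1910; √(b/2)=0.5477, √(2b)=1.0954; F=0.5477×8.263=4.5258, v=9.1910/1.0954=8.3902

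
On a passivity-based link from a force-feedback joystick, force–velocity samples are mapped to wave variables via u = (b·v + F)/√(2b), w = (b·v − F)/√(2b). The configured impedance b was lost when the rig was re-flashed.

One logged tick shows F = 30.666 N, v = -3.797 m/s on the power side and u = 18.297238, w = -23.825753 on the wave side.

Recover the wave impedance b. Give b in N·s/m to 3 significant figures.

b = 1.06 N·s/m

u + w = -5.528515;  u + w = √(2b)·v, so √(2b) = -5.528515/(-3.797) = 1.456022.
b = (√(2b))²/2 = 2.120000/2 = 1.060000.
(Check via u − w = 2F/√(2b): u − w = 42.122991, 2F/√(2b) = 42.122994.)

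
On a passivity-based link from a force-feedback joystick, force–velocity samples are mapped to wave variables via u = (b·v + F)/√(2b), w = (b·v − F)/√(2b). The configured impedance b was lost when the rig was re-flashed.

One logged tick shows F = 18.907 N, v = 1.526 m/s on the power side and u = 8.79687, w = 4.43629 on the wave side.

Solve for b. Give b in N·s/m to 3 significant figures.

b = 37.6 N·s/m

u + w = 13.2332;  u + w = √(2b)·v, so √(2b) = 13.2332/1.526 = 8.6718.
b = (√(2b))²/2 = 75.2000/2 = 37.6000.
(Check via u − w = 2F/√(2b): u − w = 4.3606, 2F/√(2b) = 4.3606.)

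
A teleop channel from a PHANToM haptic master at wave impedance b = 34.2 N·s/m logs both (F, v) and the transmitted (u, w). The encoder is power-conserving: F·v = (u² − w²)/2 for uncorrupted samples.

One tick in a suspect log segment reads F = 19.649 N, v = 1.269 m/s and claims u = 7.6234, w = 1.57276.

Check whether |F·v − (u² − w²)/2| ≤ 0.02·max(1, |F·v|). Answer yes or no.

F·v = 19.649×1.269 = 24.9346 W.
(u² − w²)/2 = (58.1162 − 2.4736)/2 = 27.8213 W.
|Δ| = 2.8867;  2% of max(1, |F·v|) = 0.4987.

no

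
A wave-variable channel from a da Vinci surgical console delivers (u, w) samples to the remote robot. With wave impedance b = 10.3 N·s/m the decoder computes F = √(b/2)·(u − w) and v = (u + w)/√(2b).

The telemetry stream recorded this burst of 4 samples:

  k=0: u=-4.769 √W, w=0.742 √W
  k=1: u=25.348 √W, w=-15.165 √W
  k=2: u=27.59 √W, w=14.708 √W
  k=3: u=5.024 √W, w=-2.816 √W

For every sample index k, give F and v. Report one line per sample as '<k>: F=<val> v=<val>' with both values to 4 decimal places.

0: F=-12.5064 v=-0.8873
1: F=91.9386 v=2.2436
2: F=29.2339 v=9.3194
3: F=17.7918 v=0.4865

k=0: u−w=-5.5110, u+w=-4.0270; √(b/2)=2.2694, √(2b)=4.5387; F=2.2694×(-5.511)=-12.5064, v=-4.0270/4.5387=-0.8873
k=1: u−w=40.5130, u+w=10.1830; √(b/2)=2.2694, √(2b)=4.5387; F=2.2694×40.513=91.9386, v=10.1830/4.5387=2.2436
k=2: u−w=12.8820, u+w=42.2980; √(b/2)=2.2694, √(2b)=4.5387; F=2.2694×12.882=29.2339, v=42.2980/4.5387=9.3194
k=3: u−w=7.8400, u+w=2.2080; √(b/2)=2.2694, √(2b)=4.5387; F=2.2694×7.84=17.7918, v=2.2080/4.5387=0.4865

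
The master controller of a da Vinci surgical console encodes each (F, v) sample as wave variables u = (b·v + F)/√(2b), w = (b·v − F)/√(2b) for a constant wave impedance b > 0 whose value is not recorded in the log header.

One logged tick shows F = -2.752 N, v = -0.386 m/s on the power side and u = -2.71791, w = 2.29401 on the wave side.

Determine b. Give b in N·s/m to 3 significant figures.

u + w = -0.42390;  u + w = √(2b)·v, so √(2b) = -0.42390/(-0.386) = 1.09819.
b = (√(2b))²/2 = 1.20601/2 = 0.60301.
(Check via u − w = 2F/√(2b): u − w = -5.01192, 2F/√(2b) = -5.01190.)

b = 0.603 N·s/m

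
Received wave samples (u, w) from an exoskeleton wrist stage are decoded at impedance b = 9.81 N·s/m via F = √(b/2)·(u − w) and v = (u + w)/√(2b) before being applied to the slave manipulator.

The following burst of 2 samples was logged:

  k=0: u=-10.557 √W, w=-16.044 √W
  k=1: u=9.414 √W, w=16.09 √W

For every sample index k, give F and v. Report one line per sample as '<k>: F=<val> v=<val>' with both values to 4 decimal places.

0: F=12.1522 v=-6.0055
1: F=-14.7855 v=5.7578

k=0: u−w=5.4870, u+w=-26.6010; √(b/2)=2.2147, √(2b)=4.4294; F=2.2147×5.487=12.1522, v=-26.6010/4.4294=-6.0055
k=1: u−w=-6.6760, u+w=25.5040; √(b/2)=2.2147, √(2b)=4.4294; F=2.2147×(-6.676)=-14.7855, v=25.5040/4.4294=5.7578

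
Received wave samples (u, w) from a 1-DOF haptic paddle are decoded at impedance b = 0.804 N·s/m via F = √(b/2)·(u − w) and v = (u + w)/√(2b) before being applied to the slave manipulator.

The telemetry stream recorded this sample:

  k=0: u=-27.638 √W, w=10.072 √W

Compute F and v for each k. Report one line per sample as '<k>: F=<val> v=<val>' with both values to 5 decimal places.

k=0: u−w=-37.71000, u+w=-17.56600; √(b/2)=0.63403, √(2b)=1.26807; F=0.63403×(-37.71)=-23.90945, v=-17.56600/1.26807=-13.85255

0: F=-23.90945 v=-13.85255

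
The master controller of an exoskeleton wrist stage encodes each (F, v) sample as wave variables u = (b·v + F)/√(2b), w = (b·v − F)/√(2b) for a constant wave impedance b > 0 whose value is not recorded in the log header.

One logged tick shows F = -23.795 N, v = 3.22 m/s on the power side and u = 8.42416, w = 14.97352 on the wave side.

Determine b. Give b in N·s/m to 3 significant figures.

b = 26.4 N·s/m

u + w = 23.39768;  u + w = √(2b)·v, so √(2b) = 23.39768/3.22 = 7.26636.
b = (√(2b))²/2 = 52.79999/2 = 26.40000.
(Check via u − w = 2F/√(2b): u − w = -6.54936, 2F/√(2b) = -6.54936.)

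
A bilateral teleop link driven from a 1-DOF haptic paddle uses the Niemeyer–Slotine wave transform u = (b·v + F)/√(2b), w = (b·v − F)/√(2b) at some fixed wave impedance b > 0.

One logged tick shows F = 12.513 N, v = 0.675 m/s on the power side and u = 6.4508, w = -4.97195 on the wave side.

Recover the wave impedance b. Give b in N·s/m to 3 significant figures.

u + w = 1.4789;  u + w = √(2b)·v, so √(2b) = 1.4789/0.675 = 2.1909.
b = (√(2b))²/2 = 4.8000/2 = 2.4000.
(Check via u − w = 2F/√(2b): u − w = 11.4228, 2F/√(2b) = 11.4228.)

b = 2.4 N·s/m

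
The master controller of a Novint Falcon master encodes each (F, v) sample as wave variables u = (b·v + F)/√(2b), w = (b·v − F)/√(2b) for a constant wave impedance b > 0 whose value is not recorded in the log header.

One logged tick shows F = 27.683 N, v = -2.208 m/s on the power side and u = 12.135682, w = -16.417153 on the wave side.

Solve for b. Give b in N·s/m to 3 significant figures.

u + w = -4.281471;  u + w = √(2b)·v, so √(2b) = -4.281471/(-2.208) = 1.939072.
b = (√(2b))²/2 = 3.760000/2 = 1.880000.
(Check via u − w = 2F/√(2b): u − w = 28.552835, 2F/√(2b) = 28.552833.)

b = 1.88 N·s/m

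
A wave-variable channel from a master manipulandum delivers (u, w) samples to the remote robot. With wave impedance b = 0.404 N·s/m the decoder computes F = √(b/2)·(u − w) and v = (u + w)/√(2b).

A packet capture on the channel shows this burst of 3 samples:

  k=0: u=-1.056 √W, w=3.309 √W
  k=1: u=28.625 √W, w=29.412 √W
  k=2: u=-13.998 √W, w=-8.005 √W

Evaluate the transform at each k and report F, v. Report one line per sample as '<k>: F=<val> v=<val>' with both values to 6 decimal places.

0: F=-1.961824 v=2.506430
1: F=-0.353713 v=64.565315
2: F=-2.693518 v=-24.478016

k=0: u−w=-4.365000, u+w=2.253000; √(b/2)=0.449444, √(2b)=0.898888; F=0.449444×(-4.365)=-1.961824, v=2.253000/0.898888=2.506430
k=1: u−w=-0.787000, u+w=58.037000; √(b/2)=0.449444, √(2b)=0.898888; F=0.449444×(-0.787)=-0.353713, v=58.037000/0.898888=64.565315
k=2: u−w=-5.993000, u+w=-22.003000; √(b/2)=0.449444, √(2b)=0.898888; F=0.449444×(-5.993)=-2.693518, v=-22.003000/0.898888=-24.478016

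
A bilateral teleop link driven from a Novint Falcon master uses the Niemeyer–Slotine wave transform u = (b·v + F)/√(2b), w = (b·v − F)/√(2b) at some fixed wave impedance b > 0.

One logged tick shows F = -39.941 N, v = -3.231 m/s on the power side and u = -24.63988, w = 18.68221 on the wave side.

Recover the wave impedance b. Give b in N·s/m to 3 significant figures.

b = 1.7 N·s/m

u + w = -5.9577;  u + w = √(2b)·v, so √(2b) = -5.9577/(-3.231) = 1.8439.
b = (√(2b))²/2 = 3.4000/2 = 1.7000.
(Check via u − w = 2F/√(2b): u − w = -43.3221, 2F/√(2b) = -43.3221.)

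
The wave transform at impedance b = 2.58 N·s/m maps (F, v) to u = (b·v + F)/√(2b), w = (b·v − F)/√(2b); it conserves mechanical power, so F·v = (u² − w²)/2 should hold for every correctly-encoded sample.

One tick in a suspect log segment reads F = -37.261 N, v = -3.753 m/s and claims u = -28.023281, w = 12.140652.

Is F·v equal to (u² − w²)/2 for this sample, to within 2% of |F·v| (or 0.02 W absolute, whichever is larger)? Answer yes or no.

F·v = (-37.261)×(-3.753) = 139.840533 W.
(u² − w²)/2 = (785.304278 − 147.395431)/2 = 318.954424 W.
|Δ| = 179.113891;  2% of max(1, |F·v|) = 2.796811.

no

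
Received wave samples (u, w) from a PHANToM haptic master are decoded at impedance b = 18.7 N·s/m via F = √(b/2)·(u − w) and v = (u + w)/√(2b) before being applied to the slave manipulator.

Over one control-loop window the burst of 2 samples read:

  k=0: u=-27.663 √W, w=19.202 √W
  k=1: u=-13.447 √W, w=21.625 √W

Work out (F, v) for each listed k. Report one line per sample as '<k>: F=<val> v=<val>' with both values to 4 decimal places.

0: F=-143.3027 v=-1.3835
1: F=-107.2424 v=1.3372

k=0: u−w=-46.8650, u+w=-8.4610; √(b/2)=3.0578, √(2b)=6.1156; F=3.0578×(-46.865)=-143.3027, v=-8.4610/6.1156=-1.3835
k=1: u−w=-35.0720, u+w=8.1780; √(b/2)=3.0578, √(2b)=6.1156; F=3.0578×(-35.072)=-107.2424, v=8.1780/6.1156=1.3372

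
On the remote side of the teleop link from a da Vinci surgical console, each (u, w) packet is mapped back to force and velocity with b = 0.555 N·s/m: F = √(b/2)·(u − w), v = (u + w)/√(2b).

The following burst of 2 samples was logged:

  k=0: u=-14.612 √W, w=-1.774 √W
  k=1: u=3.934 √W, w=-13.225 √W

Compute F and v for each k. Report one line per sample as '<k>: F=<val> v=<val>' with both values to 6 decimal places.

k=0: u−w=-12.838000, u+w=-16.386000; √(b/2)=0.526783, √(2b)=1.053565; F=0.526783×(-12.838)=-6.762836, v=-16.386000/1.053565=-15.552903
k=1: u−w=17.159000, u+w=-9.291000; √(b/2)=0.526783, √(2b)=1.053565; F=0.526783×17.159=9.039064, v=-9.291000/1.053565=-8.818627

0: F=-6.762836 v=-15.552903
1: F=9.039064 v=-8.818627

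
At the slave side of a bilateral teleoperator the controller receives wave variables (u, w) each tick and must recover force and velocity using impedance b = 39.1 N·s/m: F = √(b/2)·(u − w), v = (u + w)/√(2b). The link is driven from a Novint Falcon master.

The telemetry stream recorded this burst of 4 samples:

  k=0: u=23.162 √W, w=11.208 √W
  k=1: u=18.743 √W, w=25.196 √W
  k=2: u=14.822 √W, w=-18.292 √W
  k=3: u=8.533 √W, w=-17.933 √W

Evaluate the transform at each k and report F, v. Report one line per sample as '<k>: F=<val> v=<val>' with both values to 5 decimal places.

k=0: u−w=11.95400, u+w=34.37000; √(b/2)=4.42154, √(2b)=8.84308; F=4.42154×11.954=52.85507, v=34.37000/8.84308=3.88666
k=1: u−w=-6.45300, u+w=43.93900; √(b/2)=4.42154, √(2b)=8.84308; F=4.42154×(-6.453)=-28.53219, v=43.93900/8.84308=4.96875
k=2: u−w=33.11400, u+w=-3.47000; √(b/2)=4.42154, √(2b)=8.84308; F=4.42154×33.114=146.41482, v=-3.47000/8.84308=-0.39240
k=3: u−w=26.46600, u+w=-9.40000; √(b/2)=4.42154, √(2b)=8.84308; F=4.42154×26.466=117.02043, v=-9.40000/8.84308=-1.06298

0: F=52.85507 v=3.88666
1: F=-28.53219 v=4.96875
2: F=146.41482 v=-0.39240
3: F=117.02043 v=-1.06298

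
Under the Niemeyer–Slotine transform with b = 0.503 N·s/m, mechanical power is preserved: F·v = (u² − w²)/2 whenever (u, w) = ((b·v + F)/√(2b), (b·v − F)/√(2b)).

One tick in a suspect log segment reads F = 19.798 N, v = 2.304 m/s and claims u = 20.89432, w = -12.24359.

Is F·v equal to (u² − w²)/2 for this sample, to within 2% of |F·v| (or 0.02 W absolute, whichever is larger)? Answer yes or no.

F·v = 19.798×2.304 = 45.6146 W.
(u² − w²)/2 = (436.5726 − 149.9055)/2 = 143.3336 W.
|Δ| = 97.7190;  2% of max(1, |F·v|) = 0.9123.

no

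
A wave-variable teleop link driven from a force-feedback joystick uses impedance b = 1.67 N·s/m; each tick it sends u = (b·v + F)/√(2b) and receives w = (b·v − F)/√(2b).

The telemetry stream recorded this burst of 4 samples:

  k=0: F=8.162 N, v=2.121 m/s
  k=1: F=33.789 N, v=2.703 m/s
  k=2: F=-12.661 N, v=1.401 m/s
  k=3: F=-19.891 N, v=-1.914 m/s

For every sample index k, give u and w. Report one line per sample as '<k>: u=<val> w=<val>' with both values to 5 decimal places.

k=0: b·v=1.67×2.121=3.54207; √(2b)=1.82757; u=(3.54207+8.162)/1.82757=6.40418, w=(3.54207−8.162)/1.82757=-2.52791
k=1: b·v=1.67×2.703=4.51401; √(2b)=1.82757; u=(4.51401+33.789)/1.82757=20.95847, w=(4.51401−33.789)/1.82757=-16.01856
k=2: b·v=1.67×1.401=2.33967; √(2b)=1.82757; u=(2.33967+(-12.661))/1.82757=-5.64758, w=(2.33967−(-12.661))/1.82757=8.20800
k=3: b·v=1.67×(-1.914)=-3.19638; √(2b)=1.82757; u=(-3.19638+(-19.891))/1.82757=-12.63285, w=(-3.19638−(-19.891))/1.82757=9.13489

0: u=6.40418 w=-2.52791
1: u=20.95847 w=-16.01856
2: u=-5.64758 w=8.20800
3: u=-12.63285 w=9.13489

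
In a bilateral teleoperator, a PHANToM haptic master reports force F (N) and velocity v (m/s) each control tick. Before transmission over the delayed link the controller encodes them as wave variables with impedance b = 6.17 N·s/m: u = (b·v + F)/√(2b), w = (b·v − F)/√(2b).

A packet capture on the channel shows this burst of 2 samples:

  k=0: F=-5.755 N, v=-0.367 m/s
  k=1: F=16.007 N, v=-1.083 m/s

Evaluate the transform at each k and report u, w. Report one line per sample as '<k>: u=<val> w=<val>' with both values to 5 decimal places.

0: u=-2.28288 w=0.99367
1: u=2.65452 w=-6.45892

k=0: b·v=6.17×(-0.367)=-2.26439; √(2b)=3.51283; u=(-2.26439+(-5.755))/3.51283=-2.28288, w=(-2.26439−(-5.755))/3.51283=0.99367
k=1: b·v=6.17×(-1.083)=-6.68211; √(2b)=3.51283; u=(-6.68211+16.007)/3.51283=2.65452, w=(-6.68211−16.007)/3.51283=-6.45892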